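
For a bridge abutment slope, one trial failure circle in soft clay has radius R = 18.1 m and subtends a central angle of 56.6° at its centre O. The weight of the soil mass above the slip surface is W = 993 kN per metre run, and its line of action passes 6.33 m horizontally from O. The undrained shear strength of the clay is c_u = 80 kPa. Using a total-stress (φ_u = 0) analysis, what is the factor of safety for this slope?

Taking moments about the centre O, the resisting moment is provided by the undrained shear strength acting along the arc:
Arc length L_a = R·θ = 18.1·(56.6°·π/180) = 18.1·0.9879 = 17.88 m
M_R = c_u·L_a·R = 80·17.88·18.1 = 25890.5 kN·m/m
M_D = W·d = 993·6.33 = 6285.7 kN·m/m
FS = M_R / M_D = 25890.5 / 6285.7 = 4.119

FS = 4.12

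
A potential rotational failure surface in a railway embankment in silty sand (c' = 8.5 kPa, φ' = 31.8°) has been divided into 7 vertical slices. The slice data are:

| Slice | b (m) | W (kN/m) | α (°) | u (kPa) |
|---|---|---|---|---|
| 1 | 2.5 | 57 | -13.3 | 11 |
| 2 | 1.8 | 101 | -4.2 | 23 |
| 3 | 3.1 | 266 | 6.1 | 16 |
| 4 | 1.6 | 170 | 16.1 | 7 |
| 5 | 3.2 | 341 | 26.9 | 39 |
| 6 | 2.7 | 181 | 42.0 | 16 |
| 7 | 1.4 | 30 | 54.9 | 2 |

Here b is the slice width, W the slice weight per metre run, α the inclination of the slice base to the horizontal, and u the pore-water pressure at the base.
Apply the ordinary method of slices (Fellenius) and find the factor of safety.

Ordinary method of slices: FS = Σ[c'·Δl_i + (W_i cosα_i − u_i·Δl_i)·tanφ'] / Σ W_i sinα_i, with Δl_i = b_i / cosα_i.
Slice 1: Δl = 2.5/cos(-13.3°) = 2.569 m; N'_1 = 57·cos(-13.3°) − 11·2.569 = 27.2; c'Δl = 21.84; W sinα = -13.1
Slice 2: Δl = 1.8/cos(-4.2°) = 1.805 m; N'_2 = 101·cos(-4.2°) − 23·1.805 = 59.2; c'Δl = 15.34; W sinα = -7.4
Slice 3: Δl = 3.1/cos6.1° = 3.118 m; N'_3 = 266·cos6.1° − 16·3.118 = 214.6; c'Δl = 26.50; W sinα = 28.3
Slice 4: Δl = 1.6/cos16.1° = 1.665 m; N'_4 = 170·cos16.1° − 7·1.665 = 151.7; c'Δl = 14.16; W sinα = 47.1
Slice 5: Δl = 3.2/cos26.9° = 3.588 m; N'_5 = 341·cos26.9° − 39·3.588 = 164.2; c'Δl = 30.50; W sinα = 154.3
Slice 6: Δl = 2.7/cos42.0° = 3.633 m; N'_6 = 181·cos42.0° − 16·3.633 = 76.4; c'Δl = 30.88; W sinα = 121.1
Slice 7: Δl = 1.4/cos54.9° = 2.435 m; N'_7 = 30·cos54.9° − 2·2.435 = 12.4; c'Δl = 20.70; W sinα = 24.5
Σc'Δl = 159.9 kN/m; ΣN' = 705.6 kN/m; ΣW sinα = 354.8 kN/m
Resisting = 159.9 + 705.6·tan31.8° = 159.9 + 437.5 = 597.4 kN/m
FS = 597.4 / 354.8 = 1.684

FS = 1.68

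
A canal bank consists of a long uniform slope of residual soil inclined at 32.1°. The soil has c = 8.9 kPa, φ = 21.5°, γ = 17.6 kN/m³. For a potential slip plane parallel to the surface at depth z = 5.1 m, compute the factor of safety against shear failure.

For an infinite slope with a slip plane parallel to the surface (no pore pressure): FS = [c + γz cos²β tanφ] / [γz sinβ cosβ].
γz = 17.6·5.1 = 89.76 kN/m²
Numerator = 8.9 + 89.76·cos²32.1°·tan21.5° = 8.9 + 89.76·0.7176·0.3939 = 34.273 kPa
Denominator = 89.76·sin32.1°·cos32.1° = 89.76·0.5314·0.8471 = 40.406 kPa
FS = 34.273 / 40.406 = 0.848

FS = 0.85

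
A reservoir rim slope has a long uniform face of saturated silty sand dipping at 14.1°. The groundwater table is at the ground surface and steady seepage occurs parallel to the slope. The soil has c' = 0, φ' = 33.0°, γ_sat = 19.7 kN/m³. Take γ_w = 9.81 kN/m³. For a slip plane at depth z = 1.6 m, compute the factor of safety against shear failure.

FS = 1.30

With seepage parallel to the slope and the water table at the surface, the effective normal stress on the slip plane uses the buoyant unit weight γ' = γ_sat − γ_w while the driving shear stress uses γ_sat:
FS = [c' + γ' z cos²β tanφ'] / [γ_sat z sinβ cosβ]
(For c' = 0 this reduces to FS = (γ'/γ_sat)·tanφ'/tanβ.)
γ' = 19.7 − 9.81 = 9.89 kN/m³
Numerator = 0.0 + 9.89·1.6·cos²14.1°·tan33.0° = 0.0 + 9.89·1.6·0.9407·0.6494 = 9.666 kPa
Denominator = 19.7·1.6·sin14.1°·cos14.1° = 19.7·1.6·0.2436·0.9699 = 7.447 kPa
FS = 9.666 / 7.447 = 1.298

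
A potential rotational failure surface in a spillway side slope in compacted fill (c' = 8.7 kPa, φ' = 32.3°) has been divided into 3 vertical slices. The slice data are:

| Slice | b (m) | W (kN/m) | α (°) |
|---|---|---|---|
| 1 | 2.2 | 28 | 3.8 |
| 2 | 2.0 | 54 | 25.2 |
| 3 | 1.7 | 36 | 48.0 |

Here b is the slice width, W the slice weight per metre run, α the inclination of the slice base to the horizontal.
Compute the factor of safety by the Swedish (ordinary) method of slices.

FS = 2.41

Ordinary method of slices: FS = Σ[c'·Δl_i + (W_i cosα_i)·tanφ'] / Σ W_i sinα_i, with Δl_i = b_i / cosα_i.
Slice 1: Δl = 2.2/cos3.8° = 2.205 m; N'_1 = 28·cos3.8° = 27.9; c'Δl = 19.18; W sinα = 1.9
Slice 2: Δl = 2.0/cos25.2° = 2.210 m; N'_2 = 54·cos25.2° = 48.9; c'Δl = 19.23; W sinα = 23.0
Slice 3: Δl = 1.7/cos48.0° = 2.541 m; N'_3 = 36·cos48.0° = 24.1; c'Δl = 22.10; W sinα = 26.8
Σc'Δl = 60.5 kN/m; ΣN' = 100.9 kN/m; ΣW sinα = 51.6 kN/m
Resisting = 60.5 + 100.9·tan32.3° = 60.5 + 63.8 = 124.3 kN/m
FS = 124.3 / 51.6 = 2.409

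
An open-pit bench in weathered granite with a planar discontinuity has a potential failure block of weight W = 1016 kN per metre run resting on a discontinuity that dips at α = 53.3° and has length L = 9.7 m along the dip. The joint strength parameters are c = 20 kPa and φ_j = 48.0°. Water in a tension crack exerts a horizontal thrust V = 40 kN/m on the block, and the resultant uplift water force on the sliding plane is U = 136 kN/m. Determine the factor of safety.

FS = 0.81

Resolving the block weight along and normal to the plane and applying the Mohr–Coulomb strength on the joint:
N' = W cosα − U − V sinα = 1016·cos53.3° − 136 − 40·sin53.3° = 439.1 kN/m
Driving force T = W sinα + V cosα = 1016·sin53.3° + 40·cos53.3° = 838.5 kN/m
Resisting force R = c·L + N'·tanφ_j = 20·9.7 + 439.1·tan48.0° = 194.0 + 487.7 = 681.7 kN/m
FS = R / T = 681.7 / 838.5 = 0.813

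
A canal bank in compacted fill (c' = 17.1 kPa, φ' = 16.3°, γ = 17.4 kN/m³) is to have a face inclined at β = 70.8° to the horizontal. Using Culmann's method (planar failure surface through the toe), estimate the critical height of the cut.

H_c = 8.50 m

Culmann's analysis gives the critical failure plane at α_cr = (β + φ')/2 = (70.8 + 16.3)/2 = 43.5°, and the critical height
H_c = (4c'/γ) · sinβ cosφ' / [1 − cos(β − φ')]
    = (4·17.1/17.4) · sin70.8°·cos16.3° / [1 − cos(54.5°)]
    = 3.931 · 0.9444·0.9598 / [1 − 0.5807]
    = 3.931 · 0.9064 / 0.4193
    = 8.50 m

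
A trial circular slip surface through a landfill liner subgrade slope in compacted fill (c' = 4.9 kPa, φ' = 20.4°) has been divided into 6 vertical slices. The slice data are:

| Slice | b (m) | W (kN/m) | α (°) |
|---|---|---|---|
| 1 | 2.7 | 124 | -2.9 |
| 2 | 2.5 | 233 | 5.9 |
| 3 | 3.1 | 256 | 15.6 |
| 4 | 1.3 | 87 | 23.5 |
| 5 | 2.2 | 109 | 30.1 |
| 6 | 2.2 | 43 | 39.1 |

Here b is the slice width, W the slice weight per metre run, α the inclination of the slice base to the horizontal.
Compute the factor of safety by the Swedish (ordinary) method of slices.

Ordinary method of slices: FS = Σ[c'·Δl_i + (W_i cosα_i)·tanφ'] / Σ W_i sinα_i, with Δl_i = b_i / cosα_i.
Slice 1: Δl = 2.7/cos(-2.9°) = 2.703 m; N'_1 = 124·cos(-2.9°) = 123.8; c'Δl = 13.25; W sinα = -6.3
Slice 2: Δl = 2.5/cos5.9° = 2.513 m; N'_2 = 233·cos5.9° = 231.8; c'Δl = 12.32; W sinα = 24.0
Slice 3: Δl = 3.1/cos15.6° = 3.219 m; N'_3 = 256·cos15.6° = 246.6; c'Δl = 15.77; W sinα = 68.8
Slice 4: Δl = 1.3/cos23.5° = 1.418 m; N'_4 = 87·cos23.5° = 79.8; c'Δl = 6.95; W sinα = 34.7
Slice 5: Δl = 2.2/cos30.1° = 2.543 m; N'_5 = 109·cos30.1° = 94.3; c'Δl = 12.46; W sinα = 54.7
Slice 6: Δl = 2.2/cos39.1° = 2.835 m; N'_6 = 43·cos39.1° = 33.4; c'Δl = 13.89; W sinα = 27.1
Σc'Δl = 74.6 kN/m; ΣN' = 809.6 kN/m; ΣW sinα = 203.0 kN/m
Resisting = 74.6 + 809.6·tan20.4° = 74.6 + 301.1 = 375.7 kN/m
FS = 375.7 / 203.0 = 1.851

FS = 1.85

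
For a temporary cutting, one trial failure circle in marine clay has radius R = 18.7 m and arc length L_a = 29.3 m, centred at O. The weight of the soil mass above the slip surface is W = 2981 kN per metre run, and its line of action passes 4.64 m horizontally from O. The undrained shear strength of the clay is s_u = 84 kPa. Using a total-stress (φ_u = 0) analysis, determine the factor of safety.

Taking moments about the centre O, the resisting moment is provided by the undrained shear strength acting along the arc:
M_R = s_u·L_a·R = 84·29.30·18.7 = 46024.4 kN·m/m
M_D = W·d = 2981·4.64 = 13831.8 kN·m/m
FS = M_R / M_D = 46024.4 / 13831.8 = 3.327

FS = 3.33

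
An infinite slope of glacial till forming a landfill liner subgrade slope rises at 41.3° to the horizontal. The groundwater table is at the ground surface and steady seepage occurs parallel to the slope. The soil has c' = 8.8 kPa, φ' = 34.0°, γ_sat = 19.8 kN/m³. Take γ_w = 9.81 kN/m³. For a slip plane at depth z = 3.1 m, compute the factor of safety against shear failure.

FS = 0.68

With seepage parallel to the slope and the water table at the surface, the effective normal stress on the slip plane uses the buoyant unit weight γ' = γ_sat − γ_w while the driving shear stress uses γ_sat:
FS = [c' + γ' z cos²β tanφ'] / [γ_sat z sinβ cosβ]
γ' = 19.8 − 9.81 = 9.99 kN/m³
Numerator = 8.8 + 9.99·3.1·cos²41.3°·tan34.0° = 8.8 + 9.99·3.1·0.5644·0.6745 = 20.590 kPa
Denominator = 19.8·3.1·sin41.3°·cos41.3° = 19.8·3.1·0.6600·0.7513 = 30.434 kPa
FS = 20.590 / 30.434 = 0.677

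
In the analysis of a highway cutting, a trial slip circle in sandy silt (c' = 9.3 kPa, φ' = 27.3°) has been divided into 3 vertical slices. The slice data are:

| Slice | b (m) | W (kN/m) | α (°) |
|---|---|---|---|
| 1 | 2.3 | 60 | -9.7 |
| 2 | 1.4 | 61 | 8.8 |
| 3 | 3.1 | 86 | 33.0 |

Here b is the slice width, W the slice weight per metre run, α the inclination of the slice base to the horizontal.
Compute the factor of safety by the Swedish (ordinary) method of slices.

Ordinary method of slices: FS = Σ[c'·Δl_i + (W_i cosα_i)·tanφ'] / Σ W_i sinα_i, with Δl_i = b_i / cosα_i.
Slice 1: Δl = 2.3/cos(-9.7°) = 2.333 m; N'_1 = 60·cos(-9.7°) = 59.1; c'Δl = 21.70; W sinα = -10.1
Slice 2: Δl = 1.4/cos8.8° = 1.417 m; N'_2 = 61·cos8.8° = 60.3; c'Δl = 13.18; W sinα = 9.3
Slice 3: Δl = 3.1/cos33.0° = 3.696 m; N'_3 = 86·cos33.0° = 72.1; c'Δl = 34.38; W sinα = 46.8
Σc'Δl = 69.3 kN/m; ΣN' = 191.5 kN/m; ΣW sinα = 46.1 kN/m
Resisting = 69.3 + 191.5·tan27.3° = 69.3 + 98.9 = 168.1 kN/m
FS = 168.1 / 46.1 = 3.650

FS = 3.65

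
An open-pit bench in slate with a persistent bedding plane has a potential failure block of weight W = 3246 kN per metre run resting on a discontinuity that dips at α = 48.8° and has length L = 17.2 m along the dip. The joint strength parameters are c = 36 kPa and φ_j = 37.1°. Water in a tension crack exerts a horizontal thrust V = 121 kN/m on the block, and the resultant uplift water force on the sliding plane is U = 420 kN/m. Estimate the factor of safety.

FS = 0.73

Resolving the block weight along and normal to the plane and applying the Mohr–Coulomb strength on the joint:
N' = W cosα − U − V sinα = 3246·cos48.8° − 420 − 121·sin48.8° = 1627.1 kN/m
Driving force T = W sinα + V cosα = 3246·sin48.8° + 121·cos48.8° = 2522.0 kN/m
Resisting force R = c·L + N'·tanφ_j = 36·17.2 + 1627.1·tan37.1° = 619.2 + 1230.5 = 1849.7 kN/m
FS = R / T = 1849.7 / 2522.0 = 0.733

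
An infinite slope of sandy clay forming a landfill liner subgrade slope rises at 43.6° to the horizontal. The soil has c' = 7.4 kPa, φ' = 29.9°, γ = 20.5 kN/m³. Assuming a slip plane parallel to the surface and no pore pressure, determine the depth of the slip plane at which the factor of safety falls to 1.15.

z = 1.32 m

Setting FS = 1.15 in FS = [c' + γz cos²β tanφ'] / [γz sinβ cosβ] and solving for z:
z = c' / [γ cosβ (FS·sinβ − cosβ·tanφ')]
  = 7.4 / [20.5·cos43.6°·(1.15·sin43.6° − cos43.6°·tan29.9°)]
  = 7.4 / [20.5·0.7242·(1.15·0.6896 − 0.7242·0.5750)]
  = 7.4 / 5.5915 = 1.323 m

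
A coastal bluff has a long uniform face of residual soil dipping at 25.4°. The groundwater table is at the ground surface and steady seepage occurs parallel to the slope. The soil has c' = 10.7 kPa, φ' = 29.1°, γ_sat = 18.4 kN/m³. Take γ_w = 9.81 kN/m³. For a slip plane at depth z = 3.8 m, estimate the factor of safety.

FS = 0.94

With seepage parallel to the slope and the water table at the surface, the effective normal stress on the slip plane uses the buoyant unit weight γ' = γ_sat − γ_w while the driving shear stress uses γ_sat:
FS = [c' + γ' z cos²β tanφ'] / [γ_sat z sinβ cosβ]
γ' = 18.4 − 9.81 = 8.59 kN/m³
Numerator = 10.7 + 8.59·3.8·cos²25.4°·tan29.1° = 10.7 + 8.59·3.8·0.8160·0.5566 = 25.526 kPa
Denominator = 18.4·3.8·sin25.4°·cos25.4° = 18.4·3.8·0.4289·0.9033 = 27.092 kPa
FS = 25.526 / 27.092 = 0.942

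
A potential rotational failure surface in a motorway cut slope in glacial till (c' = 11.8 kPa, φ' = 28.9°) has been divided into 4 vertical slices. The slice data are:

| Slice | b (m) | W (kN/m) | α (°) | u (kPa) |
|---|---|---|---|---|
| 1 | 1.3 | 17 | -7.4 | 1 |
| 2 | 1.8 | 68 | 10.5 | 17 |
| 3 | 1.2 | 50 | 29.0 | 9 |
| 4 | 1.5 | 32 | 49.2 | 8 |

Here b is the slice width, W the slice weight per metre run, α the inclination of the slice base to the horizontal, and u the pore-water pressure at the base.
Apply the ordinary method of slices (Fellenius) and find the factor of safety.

Ordinary method of slices: FS = Σ[c'·Δl_i + (W_i cosα_i − u_i·Δl_i)·tanφ'] / Σ W_i sinα_i, with Δl_i = b_i / cosα_i.
Slice 1: Δl = 1.3/cos(-7.4°) = 1.311 m; N'_1 = 17·cos(-7.4°) − 1·1.311 = 15.5; c'Δl = 15.47; W sinα = -2.2
Slice 2: Δl = 1.8/cos10.5° = 1.831 m; N'_2 = 68·cos10.5° − 17·1.831 = 35.7; c'Δl = 21.60; W sinα = 12.4
Slice 3: Δl = 1.2/cos29.0° = 1.372 m; N'_3 = 50·cos29.0° − 9·1.372 = 31.4; c'Δl = 16.19; W sinα = 24.2
Slice 4: Δl = 1.5/cos49.2° = 2.296 m; N'_4 = 32·cos49.2° − 8·2.296 = 2.5; c'Δl = 27.09; W sinα = 24.2
Σc'Δl = 80.3 kN/m; ΣN' = 85.2 kN/m; ΣW sinα = 58.7 kN/m
Resisting = 80.3 + 85.2·tan28.9° = 80.3 + 47.0 = 127.4 kN/m
FS = 127.4 / 58.7 = 2.171

FS = 2.17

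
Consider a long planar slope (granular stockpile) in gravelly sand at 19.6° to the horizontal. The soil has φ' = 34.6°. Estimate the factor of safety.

FS = 1.94

For a dry cohesionless infinite slope the factor of safety is FS = tanφ' / tanβ.
FS = tan34.6° / tan19.6° = 0.6899 / 0.3561 = 1.937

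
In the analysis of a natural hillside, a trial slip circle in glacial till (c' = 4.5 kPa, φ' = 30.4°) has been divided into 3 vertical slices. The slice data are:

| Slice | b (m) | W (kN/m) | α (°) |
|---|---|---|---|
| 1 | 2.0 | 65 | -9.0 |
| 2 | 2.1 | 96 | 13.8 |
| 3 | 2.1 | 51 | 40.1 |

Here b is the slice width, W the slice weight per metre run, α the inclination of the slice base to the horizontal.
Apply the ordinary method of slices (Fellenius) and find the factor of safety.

FS = 3.21

Ordinary method of slices: FS = Σ[c'·Δl_i + (W_i cosα_i)·tanφ'] / Σ W_i sinα_i, with Δl_i = b_i / cosα_i.
Slice 1: Δl = 2.0/cos(-9.0°) = 2.025 m; N'_1 = 65·cos(-9.0°) = 64.2; c'Δl = 9.11; W sinα = -10.2
Slice 2: Δl = 2.1/cos13.8° = 2.162 m; N'_2 = 96·cos13.8° = 93.2; c'Δl = 9.73; W sinα = 22.9
Slice 3: Δl = 2.1/cos40.1° = 2.745 m; N'_3 = 51·cos40.1° = 39.0; c'Δl = 12.35; W sinα = 32.9
Σc'Δl = 31.2 kN/m; ΣN' = 196.4 kN/m; ΣW sinα = 45.6 kN/m
Resisting = 31.2 + 196.4·tan30.4° = 31.2 + 115.3 = 146.4 kN/m
FS = 146.4 / 45.6 = 3.213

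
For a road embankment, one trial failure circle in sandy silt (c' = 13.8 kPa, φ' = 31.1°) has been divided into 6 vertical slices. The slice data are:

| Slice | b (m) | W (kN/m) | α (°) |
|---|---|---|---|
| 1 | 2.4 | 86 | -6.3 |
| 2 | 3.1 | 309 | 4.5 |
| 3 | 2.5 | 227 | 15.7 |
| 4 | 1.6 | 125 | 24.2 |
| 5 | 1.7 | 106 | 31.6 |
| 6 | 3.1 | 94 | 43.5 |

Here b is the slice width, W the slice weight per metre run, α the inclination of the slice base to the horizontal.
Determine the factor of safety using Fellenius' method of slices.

FS = 3.05

Ordinary method of slices: FS = Σ[c'·Δl_i + (W_i cosα_i)·tanφ'] / Σ W_i sinα_i, with Δl_i = b_i / cosα_i.
Slice 1: Δl = 2.4/cos(-6.3°) = 2.415 m; N'_1 = 86·cos(-6.3°) = 85.5; c'Δl = 33.32; W sinα = -9.4
Slice 2: Δl = 3.1/cos4.5° = 3.110 m; N'_2 = 309·cos4.5° = 308.0; c'Δl = 42.91; W sinα = 24.2
Slice 3: Δl = 2.5/cos15.7° = 2.597 m; N'_3 = 227·cos15.7° = 218.5; c'Δl = 35.84; W sinα = 61.4
Slice 4: Δl = 1.6/cos24.2° = 1.754 m; N'_4 = 125·cos24.2° = 114.0; c'Δl = 24.21; W sinα = 51.2
Slice 5: Δl = 1.7/cos31.6° = 1.996 m; N'_5 = 106·cos31.6° = 90.3; c'Δl = 27.54; W sinα = 55.5
Slice 6: Δl = 3.1/cos43.5° = 4.274 m; N'_6 = 94·cos43.5° = 68.2; c'Δl = 58.98; W sinα = 64.7
Σc'Δl = 222.8 kN/m; ΣN' = 884.5 kN/m; ΣW sinα = 247.7 kN/m
Resisting = 222.8 + 884.5·tan31.1° = 222.8 + 533.6 = 756.4 kN/m
FS = 756.4 / 247.7 = 3.053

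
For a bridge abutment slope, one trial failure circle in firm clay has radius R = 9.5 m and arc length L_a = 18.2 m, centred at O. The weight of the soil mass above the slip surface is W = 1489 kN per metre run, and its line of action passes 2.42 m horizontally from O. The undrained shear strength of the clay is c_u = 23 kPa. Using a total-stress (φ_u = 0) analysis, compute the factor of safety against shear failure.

Taking moments about the centre O, the resisting moment is provided by the undrained shear strength acting along the arc:
M_R = c_u·L_a·R = 23·18.20·9.5 = 3976.7 kN·m/m
M_D = W·d = 1489·2.42 = 3603.4 kN·m/m
FS = M_R / M_D = 3976.7 / 3603.4 = 1.104

FS = 1.10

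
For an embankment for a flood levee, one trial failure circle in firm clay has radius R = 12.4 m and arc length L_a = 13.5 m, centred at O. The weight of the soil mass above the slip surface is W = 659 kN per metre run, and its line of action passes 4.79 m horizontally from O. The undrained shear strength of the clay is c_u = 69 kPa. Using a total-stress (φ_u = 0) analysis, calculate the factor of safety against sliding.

Taking moments about the centre O, the resisting moment is provided by the undrained shear strength acting along the arc:
M_R = c_u·L_a·R = 69·13.50·12.4 = 11550.6 kN·m/m
M_D = W·d = 659·4.79 = 3156.6 kN·m/m
FS = M_R / M_D = 11550.6 / 3156.6 = 3.659

FS = 3.66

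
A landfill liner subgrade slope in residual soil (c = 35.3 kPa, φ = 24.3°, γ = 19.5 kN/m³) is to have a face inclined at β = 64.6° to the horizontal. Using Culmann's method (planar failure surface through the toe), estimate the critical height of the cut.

H_c = 25.12 m

Culmann's analysis gives the critical failure plane at α_cr = (β + φ)/2 = (64.6 + 24.3)/2 = 44.4°, and the critical height
H_c = (4c/γ) · sinβ cosφ / [1 − cos(β − φ)]
    = (4·35.3/19.5) · sin64.6°·cos24.3° / [1 − cos(40.3°)]
    = 7.241 · 0.9033·0.9114 / [1 − 0.7627]
    = 7.241 · 0.8233 / 0.2373
    = 25.12 m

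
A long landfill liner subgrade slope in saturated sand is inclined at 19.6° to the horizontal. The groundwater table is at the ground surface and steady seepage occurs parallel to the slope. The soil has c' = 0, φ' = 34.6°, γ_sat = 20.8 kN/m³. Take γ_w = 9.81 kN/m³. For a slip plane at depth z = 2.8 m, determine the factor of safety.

FS = 1.02

With seepage parallel to the slope and the water table at the surface, the effective normal stress on the slip plane uses the buoyant unit weight γ' = γ_sat − γ_w while the driving shear stress uses γ_sat:
FS = [c' + γ' z cos²β tanφ'] / [γ_sat z sinβ cosβ]
(For c' = 0 this reduces to FS = (γ'/γ_sat)·tanφ'/tanβ.)
γ' = 20.8 − 9.81 = 10.99 kN/m³
Numerator = 0.0 + 10.99·2.8·cos²19.6°·tan34.6° = 0.0 + 10.99·2.8·0.8875·0.6899 = 18.839 kPa
Denominator = 20.8·2.8·sin19.6°·cos19.6° = 20.8·2.8·0.3355·0.9421 = 18.405 kPa
FS = 18.839 / 18.405 = 1.024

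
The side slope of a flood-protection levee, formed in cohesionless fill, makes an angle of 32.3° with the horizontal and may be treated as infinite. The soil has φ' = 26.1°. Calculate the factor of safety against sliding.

FS = 0.77

For a dry cohesionless infinite slope the factor of safety is FS = tanφ' / tanβ.
FS = tan26.1° / tan32.3° = 0.4899 / 0.6322 = 0.775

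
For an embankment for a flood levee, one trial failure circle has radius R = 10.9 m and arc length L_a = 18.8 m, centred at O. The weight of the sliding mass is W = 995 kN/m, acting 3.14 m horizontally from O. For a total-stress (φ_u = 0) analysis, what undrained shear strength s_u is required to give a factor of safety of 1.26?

FS = s_u·L_a·R / (W·d), so s_u = FS·W·d / (L_a·R).
s_u = 1.26·995·3.14 / (18.80·10.9) = 3936.6 / 204.92 = 19.21 kPa

s_u = 19.2 kPa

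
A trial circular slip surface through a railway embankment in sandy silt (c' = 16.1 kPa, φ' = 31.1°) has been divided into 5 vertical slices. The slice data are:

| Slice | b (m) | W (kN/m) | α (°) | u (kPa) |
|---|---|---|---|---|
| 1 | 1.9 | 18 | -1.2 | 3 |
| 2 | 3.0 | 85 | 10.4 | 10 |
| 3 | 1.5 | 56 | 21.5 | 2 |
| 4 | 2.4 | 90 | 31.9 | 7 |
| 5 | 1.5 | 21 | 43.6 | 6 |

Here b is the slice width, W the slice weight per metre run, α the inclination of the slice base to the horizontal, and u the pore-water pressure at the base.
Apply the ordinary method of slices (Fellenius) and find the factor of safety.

FS = 2.97

Ordinary method of slices: FS = Σ[c'·Δl_i + (W_i cosα_i − u_i·Δl_i)·tanφ'] / Σ W_i sinα_i, with Δl_i = b_i / cosα_i.
Slice 1: Δl = 1.9/cos(-1.2°) = 1.900 m; N'_1 = 18·cos(-1.2°) − 3·1.900 = 12.3; c'Δl = 30.60; W sinα = -0.4
Slice 2: Δl = 3.0/cos10.4° = 3.050 m; N'_2 = 85·cos10.4° − 10·3.050 = 53.1; c'Δl = 49.11; W sinα = 15.3
Slice 3: Δl = 1.5/cos21.5° = 1.612 m; N'_3 = 56·cos21.5° − 2·1.612 = 48.9; c'Δl = 25.96; W sinα = 20.5
Slice 4: Δl = 2.4/cos31.9° = 2.827 m; N'_4 = 90·cos31.9° − 7·2.827 = 56.6; c'Δl = 45.51; W sinα = 47.6
Slice 5: Δl = 1.5/cos43.6° = 2.071 m; N'_5 = 21·cos43.6° − 6·2.071 = 2.8; c'Δl = 33.35; W sinα = 14.5
Σc'Δl = 184.5 kN/m; ΣN' = 173.7 kN/m; ΣW sinα = 97.5 kN/m
Resisting = 184.5 + 173.7·tan31.1° = 184.5 + 104.8 = 289.3 kN/m
FS = 289.3 / 97.5 = 2.966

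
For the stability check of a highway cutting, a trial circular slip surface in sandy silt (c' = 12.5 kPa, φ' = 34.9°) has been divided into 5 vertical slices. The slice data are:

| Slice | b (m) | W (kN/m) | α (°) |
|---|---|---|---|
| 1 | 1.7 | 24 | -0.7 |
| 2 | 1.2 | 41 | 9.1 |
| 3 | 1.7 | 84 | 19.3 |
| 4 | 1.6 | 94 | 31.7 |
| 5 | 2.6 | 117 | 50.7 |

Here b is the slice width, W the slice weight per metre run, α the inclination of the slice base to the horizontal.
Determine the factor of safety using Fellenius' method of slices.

Ordinary method of slices: FS = Σ[c'·Δl_i + (W_i cosα_i)·tanφ'] / Σ W_i sinα_i, with Δl_i = b_i / cosα_i.
Slice 1: Δl = 1.7/cos(-0.7°) = 1.700 m; N'_1 = 24·cos(-0.7°) = 24.0; c'Δl = 21.25; W sinα = -0.3
Slice 2: Δl = 1.2/cos9.1° = 1.215 m; N'_2 = 41·cos9.1° = 40.5; c'Δl = 15.19; W sinα = 6.5
Slice 3: Δl = 1.7/cos19.3° = 1.801 m; N'_3 = 84·cos19.3° = 79.3; c'Δl = 22.52; W sinα = 27.8
Slice 4: Δl = 1.6/cos31.7° = 1.881 m; N'_4 = 94·cos31.7° = 80.0; c'Δl = 23.51; W sinα = 49.4
Slice 5: Δl = 2.6/cos50.7° = 4.105 m; N'_5 = 117·cos50.7° = 74.1; c'Δl = 51.31; W sinα = 90.5
Σc'Δl = 133.8 kN/m; ΣN' = 297.8 kN/m; ΣW sinα = 173.9 kN/m
Resisting = 133.8 + 297.8·tan34.9° = 133.8 + 207.8 = 341.6 kN/m
FS = 341.6 / 173.9 = 1.964

FS = 1.96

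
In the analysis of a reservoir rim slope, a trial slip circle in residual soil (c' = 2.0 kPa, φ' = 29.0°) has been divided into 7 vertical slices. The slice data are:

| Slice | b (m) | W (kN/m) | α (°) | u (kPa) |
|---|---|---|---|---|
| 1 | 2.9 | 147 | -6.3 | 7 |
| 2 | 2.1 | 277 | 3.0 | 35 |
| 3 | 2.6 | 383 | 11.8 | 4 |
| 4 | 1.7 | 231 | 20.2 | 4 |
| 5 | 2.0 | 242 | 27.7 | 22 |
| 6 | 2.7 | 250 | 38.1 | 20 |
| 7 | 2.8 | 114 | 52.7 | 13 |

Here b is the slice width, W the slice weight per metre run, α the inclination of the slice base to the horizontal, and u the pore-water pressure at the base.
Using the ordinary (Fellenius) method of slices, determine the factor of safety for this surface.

Ordinary method of slices: FS = Σ[c'·Δl_i + (W_i cosα_i − u_i·Δl_i)·tanφ'] / Σ W_i sinα_i, with Δl_i = b_i / cosα_i.
Slice 1: Δl = 2.9/cos(-6.3°) = 2.918 m; N'_1 = 147·cos(-6.3°) − 7·2.918 = 125.7; c'Δl = 5.84; W sinα = -16.1
Slice 2: Δl = 2.1/cos3.0° = 2.103 m; N'_2 = 277·cos3.0° − 35·2.103 = 203.0; c'Δl = 4.21; W sinα = 14.5
Slice 3: Δl = 2.6/cos11.8° = 2.656 m; N'_3 = 383·cos11.8° − 4·2.656 = 364.3; c'Δl = 5.31; W sinα = 78.3
Slice 4: Δl = 1.7/cos20.2° = 1.811 m; N'_4 = 231·cos20.2° − 4·1.811 = 209.5; c'Δl = 3.62; W sinα = 79.8
Slice 5: Δl = 2.0/cos27.7° = 2.259 m; N'_5 = 242·cos27.7° − 22·2.259 = 164.6; c'Δl = 4.52; W sinα = 112.5
Slice 6: Δl = 2.7/cos38.1° = 3.431 m; N'_6 = 250·cos38.1° − 20·3.431 = 128.1; c'Δl = 6.86; W sinα = 154.3
Slice 7: Δl = 2.8/cos52.7° = 4.621 m; N'_7 = 114·cos52.7° − 13·4.621 = 9.0; c'Δl = 9.24; W sinα = 90.7
Σc'Δl = 39.6 kN/m; ΣN' = 1204.2 kN/m; ΣW sinα = 513.9 kN/m
Resisting = 39.6 + 1204.2·tan29.0° = 39.6 + 667.5 = 707.1 kN/m
FS = 707.1 / 513.9 = 1.376

FS = 1.38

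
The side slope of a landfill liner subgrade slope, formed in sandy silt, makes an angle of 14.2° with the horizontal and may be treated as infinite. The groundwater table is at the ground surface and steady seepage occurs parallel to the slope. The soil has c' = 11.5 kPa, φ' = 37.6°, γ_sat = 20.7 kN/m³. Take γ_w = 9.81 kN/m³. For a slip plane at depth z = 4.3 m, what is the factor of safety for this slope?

With seepage parallel to the slope and the water table at the surface, the effective normal stress on the slip plane uses the buoyant unit weight γ' = γ_sat − γ_w while the driving shear stress uses γ_sat:
FS = [c' + γ' z cos²β tanφ'] / [γ_sat z sinβ cosβ]
γ' = 20.7 − 9.81 = 10.89 kN/m³
Numerator = 11.5 + 10.89·4.3·cos²14.2°·tan37.6° = 11.5 + 10.89·4.3·0.9398·0.7701 = 45.392 kPa
Denominator = 20.7·4.3·sin14.2°·cos14.2° = 20.7·4.3·0.2453·0.9694 = 21.168 kPa
FS = 45.392 / 21.168 = 2.144

FS = 2.14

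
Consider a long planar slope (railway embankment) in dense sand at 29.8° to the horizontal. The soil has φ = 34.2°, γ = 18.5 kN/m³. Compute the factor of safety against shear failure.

FS = 1.19

For a dry cohesionless infinite slope the factor of safety is FS = tanφ / tanβ.
FS = tan34.2° / tan29.8° = 0.6796 / 0.5727 = 1.187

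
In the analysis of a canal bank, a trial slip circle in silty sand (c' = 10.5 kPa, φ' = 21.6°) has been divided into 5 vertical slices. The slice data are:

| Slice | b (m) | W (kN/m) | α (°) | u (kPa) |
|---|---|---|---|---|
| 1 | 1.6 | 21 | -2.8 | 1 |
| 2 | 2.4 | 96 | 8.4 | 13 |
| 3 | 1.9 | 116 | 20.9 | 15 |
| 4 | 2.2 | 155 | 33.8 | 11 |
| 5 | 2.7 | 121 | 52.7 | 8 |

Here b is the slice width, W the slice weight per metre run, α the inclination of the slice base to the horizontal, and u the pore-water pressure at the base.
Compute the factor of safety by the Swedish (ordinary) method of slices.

Ordinary method of slices: FS = Σ[c'·Δl_i + (W_i cosα_i − u_i·Δl_i)·tanφ'] / Σ W_i sinα_i, with Δl_i = b_i / cosα_i.
Slice 1: Δl = 1.6/cos(-2.8°) = 1.602 m; N'_1 = 21·cos(-2.8°) − 1·1.602 = 19.4; c'Δl = 16.82; W sinα = -1.0
Slice 2: Δl = 2.4/cos8.4° = 2.426 m; N'_2 = 96·cos8.4° − 13·2.426 = 63.4; c'Δl = 25.47; W sinα = 14.0
Slice 3: Δl = 1.9/cos20.9° = 2.034 m; N'_3 = 116·cos20.9° − 15·2.034 = 77.9; c'Δl = 21.36; W sinα = 41.4
Slice 4: Δl = 2.2/cos33.8° = 2.647 m; N'_4 = 155·cos33.8° − 11·2.647 = 99.7; c'Δl = 27.80; W sinα = 86.2
Slice 5: Δl = 2.7/cos52.7° = 4.456 m; N'_5 = 121·cos52.7° − 8·4.456 = 37.7; c'Δl = 46.78; W sinα = 96.3
Σc'Δl = 138.2 kN/m; ΣN' = 298.0 kN/m; ΣW sinα = 236.9 kN/m
Resisting = 138.2 + 298.0·tan21.6° = 138.2 + 118.0 = 256.2 kN/m
FS = 256.2 / 236.9 = 1.082

FS = 1.08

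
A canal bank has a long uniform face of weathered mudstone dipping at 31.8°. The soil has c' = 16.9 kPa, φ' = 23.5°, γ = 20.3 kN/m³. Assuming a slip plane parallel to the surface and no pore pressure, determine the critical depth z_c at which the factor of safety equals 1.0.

Setting FS = 1.00 in FS = [c' + γz cos²β tanφ'] / [γz sinβ cosβ] and solving for z:
z = c' / [γ cosβ (FS·sinβ − cosβ·tanφ')]
  = 16.9 / [20.3·cos31.8°·(1.00·sin31.8° − cos31.8°·tan23.5°)]
  = 16.9 / [20.3·0.8499·(1.00·0.5270 − 0.8499·0.4348)]
  = 16.9 / 2.7158 = 6.223 m

z_c = 6.22 m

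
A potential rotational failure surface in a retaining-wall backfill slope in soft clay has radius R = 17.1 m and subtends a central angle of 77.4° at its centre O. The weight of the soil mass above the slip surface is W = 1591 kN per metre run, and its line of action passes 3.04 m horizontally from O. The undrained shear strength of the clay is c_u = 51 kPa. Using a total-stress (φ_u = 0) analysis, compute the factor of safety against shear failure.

Taking moments about the centre O, the resisting moment is provided by the undrained shear strength acting along the arc:
Arc length L_a = R·θ = 17.1·(77.4°·π/180) = 17.1·1.3509 = 23.10 m
M_R = c_u·L_a·R = 51·23.10·17.1 = 20145.6 kN·m/m
M_D = W·d = 1591·3.04 = 4836.6 kN·m/m
FS = M_R / M_D = 20145.6 / 4836.6 = 4.165

FS = 4.17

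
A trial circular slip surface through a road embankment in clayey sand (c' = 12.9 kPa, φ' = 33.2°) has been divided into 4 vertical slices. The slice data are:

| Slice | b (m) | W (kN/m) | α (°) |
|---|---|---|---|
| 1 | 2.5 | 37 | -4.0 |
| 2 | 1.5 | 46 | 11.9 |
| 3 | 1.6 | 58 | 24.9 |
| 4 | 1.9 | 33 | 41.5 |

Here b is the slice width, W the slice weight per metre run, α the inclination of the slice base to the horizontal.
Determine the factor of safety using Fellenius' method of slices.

Ordinary method of slices: FS = Σ[c'·Δl_i + (W_i cosα_i)·tanφ'] / Σ W_i sinα_i, with Δl_i = b_i / cosα_i.
Slice 1: Δl = 2.5/cos(-4.0°) = 2.506 m; N'_1 = 37·cos(-4.0°) = 36.9; c'Δl = 32.33; W sinα = -2.6
Slice 2: Δl = 1.5/cos11.9° = 1.533 m; N'_2 = 46·cos11.9° = 45.0; c'Δl = 19.77; W sinα = 9.5
Slice 3: Δl = 1.6/cos24.9° = 1.764 m; N'_3 = 58·cos24.9° = 52.6; c'Δl = 22.76; W sinα = 24.4
Slice 4: Δl = 1.9/cos41.5° = 2.537 m; N'_4 = 33·cos41.5° = 24.7; c'Δl = 32.73; W sinα = 21.9
Σc'Δl = 107.6 kN/m; ΣN' = 159.2 kN/m; ΣW sinα = 53.2 kN/m
Resisting = 107.6 + 159.2·tan33.2° = 107.6 + 104.2 = 211.8 kN/m
FS = 211.8 / 53.2 = 3.982

FS = 3.98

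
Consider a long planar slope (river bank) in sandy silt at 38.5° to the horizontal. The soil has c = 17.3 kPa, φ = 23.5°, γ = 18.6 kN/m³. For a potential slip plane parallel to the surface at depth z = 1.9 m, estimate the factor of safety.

FS = 1.55

For an infinite slope with a slip plane parallel to the surface (no pore pressure): FS = [c + γz cos²β tanφ] / [γz sinβ cosβ].
γz = 18.6·1.9 = 35.34 kN/m²
Numerator = 17.3 + 35.34·cos²38.5°·tan23.5° = 17.3 + 35.34·0.6125·0.4348 = 26.711 kPa
Denominator = 35.34·sin38.5°·cos38.5° = 35.34·0.6225·0.7826 = 17.217 kPa
FS = 26.711 / 17.217 = 1.551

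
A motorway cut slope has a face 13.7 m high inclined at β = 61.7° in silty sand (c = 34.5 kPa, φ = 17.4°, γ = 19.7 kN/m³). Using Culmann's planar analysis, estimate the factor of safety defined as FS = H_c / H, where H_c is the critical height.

H_c = (4c/γ) · sinβ cosφ / [1 − cos(β − φ)]
    = (4·34.5/19.7) · sin61.7°·cos17.4° / [1 − cos44.3°]
    = 7.005 · 0.8402 / 0.2843 = 20.70 m
FS = H_c / H = 20.70 / 13.7 = 1.511

FS = 1.51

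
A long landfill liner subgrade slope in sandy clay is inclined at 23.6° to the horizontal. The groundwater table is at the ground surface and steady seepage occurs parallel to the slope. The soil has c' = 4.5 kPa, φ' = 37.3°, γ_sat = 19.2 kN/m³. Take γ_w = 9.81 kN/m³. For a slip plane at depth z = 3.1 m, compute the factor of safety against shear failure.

FS = 1.06

With seepage parallel to the slope and the water table at the surface, the effective normal stress on the slip plane uses the buoyant unit weight γ' = γ_sat − γ_w while the driving shear stress uses γ_sat:
FS = [c' + γ' z cos²β tanφ'] / [γ_sat z sinβ cosβ]
γ' = 19.2 − 9.81 = 9.39 kN/m³
Numerator = 4.5 + 9.39·3.1·cos²23.6°·tan37.3° = 4.5 + 9.39·3.1·0.8397·0.7618 = 23.121 kPa
Denominator = 19.2·3.1·sin23.6°·cos23.6° = 19.2·3.1·0.4003·0.9164 = 21.836 kPa
FS = 23.121 / 21.836 = 1.059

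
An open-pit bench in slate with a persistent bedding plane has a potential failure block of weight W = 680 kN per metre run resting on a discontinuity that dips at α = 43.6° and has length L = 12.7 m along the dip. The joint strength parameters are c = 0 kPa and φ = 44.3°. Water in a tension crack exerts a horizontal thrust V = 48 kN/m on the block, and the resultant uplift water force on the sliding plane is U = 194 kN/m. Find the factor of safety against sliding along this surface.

FS = 0.51

Resolving the block weight along and normal to the plane and applying the Mohr–Coulomb strength on the joint:
N' = W cosα − U − V sinα = 680·cos43.6° − 194 − 48·sin43.6° = 265.3 kN/m
Driving force T = W sinα + V cosα = 680·sin43.6° + 48·cos43.6° = 503.7 kN/m
Resisting force R = c·L + N'·tanφ = 0·12.7 + 265.3·tan44.3° = 0.0 + 258.9 = 258.9 kN/m
FS = R / T = 258.9 / 503.7 = 0.514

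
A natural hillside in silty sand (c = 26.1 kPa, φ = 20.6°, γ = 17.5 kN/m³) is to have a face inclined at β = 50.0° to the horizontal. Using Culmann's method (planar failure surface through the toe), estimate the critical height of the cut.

Culmann's analysis gives the critical failure plane at α_cr = (β + φ)/2 = (50.0 + 20.6)/2 = 35.3°, and the critical height
H_c = (4c/γ) · sinβ cosφ / [1 − cos(β − φ)]
    = (4·26.1/17.5) · sin50.0°·cos20.6° / [1 − cos(29.4°)]
    = 5.966 · 0.7660·0.9361 / [1 − 0.8712]
    = 5.966 · 0.7171 / 0.1288
    = 33.22 m

H_c = 33.22 m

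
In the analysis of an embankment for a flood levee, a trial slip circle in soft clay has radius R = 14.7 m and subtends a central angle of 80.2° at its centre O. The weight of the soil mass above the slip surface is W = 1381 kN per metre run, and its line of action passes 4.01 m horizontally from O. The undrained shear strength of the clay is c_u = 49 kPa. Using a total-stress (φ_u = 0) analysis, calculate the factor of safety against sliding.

FS = 2.68

Taking moments about the centre O, the resisting moment is provided by the undrained shear strength acting along the arc:
Arc length L_a = R·θ = 14.7·(80.2°·π/180) = 14.7·1.3998 = 20.58 m
M_R = c_u·L_a·R = 49·20.58·14.7 = 14821.2 kN·m/m
M_D = W·d = 1381·4.01 = 5537.8 kN·m/m
FS = M_R / M_D = 14821.2 / 5537.8 = 2.676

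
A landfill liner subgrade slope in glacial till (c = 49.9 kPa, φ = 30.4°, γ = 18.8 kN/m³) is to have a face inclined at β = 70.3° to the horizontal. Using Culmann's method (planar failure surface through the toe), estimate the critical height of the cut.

H_c = 37.03 m

Culmann's analysis gives the critical failure plane at α_cr = (β + φ)/2 = (70.3 + 30.4)/2 = 50.3°, and the critical height
H_c = (4c/γ) · sinβ cosφ / [1 − cos(β − φ)]
    = (4·49.9/18.8) · sin70.3°·cos30.4° / [1 − cos(39.9°)]
    = 10.617 · 0.9415·0.8625 / [1 − 0.7672]
    = 10.617 · 0.8120 / 0.2328
    = 37.03 m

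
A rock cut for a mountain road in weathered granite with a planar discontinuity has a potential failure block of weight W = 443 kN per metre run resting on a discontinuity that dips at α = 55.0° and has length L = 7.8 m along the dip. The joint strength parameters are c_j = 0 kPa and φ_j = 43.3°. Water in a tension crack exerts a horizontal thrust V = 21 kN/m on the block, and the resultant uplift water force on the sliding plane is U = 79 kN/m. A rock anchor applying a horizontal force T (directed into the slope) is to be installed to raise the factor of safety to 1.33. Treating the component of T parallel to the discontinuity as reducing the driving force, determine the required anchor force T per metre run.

Resolving forces along and normal to the sliding plane, with the horizontal anchor force T adding T·sinα to the effective normal force and T·cosα acting up the plane against the driving force:
FS = [c_jL + (W cosα − U − V sinα + T sinα) tanφ_j] / [W sinα + V cosα − T cosα]
Without the anchor: N' = 157.9 kN/m, driving T_d = 374.9 kN/m, resisting R = 0·7.8 + 157.9·tan43.3° = 148.8 kN/m, FS = 0.40.
Setting FS = 1.33 and solving for T:
1.33·(374.9 − T cos55.0°) = 148.8 + T sin55.0°·tan43.3°
T·(sin55.0°·tan43.3° + 1.33·cos55.0°) = 1.33·374.9 − 148.8
T·(0.8192·0.9424 + 1.33·0.5736) = 498.7 − 148.8 = 349.9
T·1.5348 = 349.9
T = 228.0 kN/m

T = 228 kN/m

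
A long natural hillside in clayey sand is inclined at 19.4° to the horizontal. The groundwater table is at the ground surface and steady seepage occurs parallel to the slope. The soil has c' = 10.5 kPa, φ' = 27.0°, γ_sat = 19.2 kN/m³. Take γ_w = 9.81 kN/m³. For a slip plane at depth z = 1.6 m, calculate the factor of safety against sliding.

With seepage parallel to the slope and the water table at the surface, the effective normal stress on the slip plane uses the buoyant unit weight γ' = γ_sat − γ_w while the driving shear stress uses γ_sat:
FS = [c' + γ' z cos²β tanφ'] / [γ_sat z sinβ cosβ]
γ' = 19.2 − 9.81 = 9.39 kN/m³
Numerator = 10.5 + 9.39·1.6·cos²19.4°·tan27.0° = 10.5 + 9.39·1.6·0.8897·0.5095 = 17.311 kPa
Denominator = 19.2·1.6·sin19.4°·cos19.4° = 19.2·1.6·0.3322·0.9432 = 9.625 kPa
FS = 17.311 / 9.625 = 1.799

FS = 1.80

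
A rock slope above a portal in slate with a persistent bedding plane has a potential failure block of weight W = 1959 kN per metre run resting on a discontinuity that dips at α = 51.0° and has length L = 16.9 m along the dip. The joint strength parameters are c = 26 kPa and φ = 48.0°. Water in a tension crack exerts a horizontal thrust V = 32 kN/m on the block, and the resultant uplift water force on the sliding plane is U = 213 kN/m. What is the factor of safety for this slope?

Resolving the block weight along and normal to the plane and applying the Mohr–Coulomb strength on the joint:
N' = W cosα − U − V sinα = 1959·cos51.0° − 213 − 32·sin51.0° = 995.0 kN/m
Driving force T = W sinα + V cosα = 1959·sin51.0° + 32·cos51.0° = 1542.6 kN/m
Resisting force R = c·L + N'·tanφ = 26·16.9 + 995.0·tan48.0° = 439.4 + 1105.0 = 1544.4 kN/m
FS = R / T = 1544.4 / 1542.6 = 1.001

FS = 1.00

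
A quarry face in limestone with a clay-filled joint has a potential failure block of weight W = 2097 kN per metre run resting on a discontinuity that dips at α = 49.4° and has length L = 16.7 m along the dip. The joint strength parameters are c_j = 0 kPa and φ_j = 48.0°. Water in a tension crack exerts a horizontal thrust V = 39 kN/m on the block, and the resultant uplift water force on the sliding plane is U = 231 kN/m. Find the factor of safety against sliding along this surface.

FS = 0.76

Resolving the block weight along and normal to the plane and applying the Mohr–Coulomb strength on the joint:
N' = W cosα − U − V sinα = 2097·cos49.4° − 231 − 39·sin49.4° = 1104.1 kN/m
Driving force T = W sinα + V cosα = 2097·sin49.4° + 39·cos49.4° = 1617.6 kN/m
Resisting force R = c_j·L + N'·tanφ_j = 0·16.7 + 1104.1·tan48.0° = 0.0 + 1226.2 = 1226.2 kN/m
FS = R / T = 1226.2 / 1617.6 = 0.758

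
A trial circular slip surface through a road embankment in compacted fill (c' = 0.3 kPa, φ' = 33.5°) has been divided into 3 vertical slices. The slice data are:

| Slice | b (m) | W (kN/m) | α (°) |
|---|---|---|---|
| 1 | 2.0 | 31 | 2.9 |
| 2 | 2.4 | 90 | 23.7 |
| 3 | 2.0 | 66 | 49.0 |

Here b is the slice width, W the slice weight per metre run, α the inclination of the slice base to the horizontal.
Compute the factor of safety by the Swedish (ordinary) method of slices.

FS = 1.21

Ordinary method of slices: FS = Σ[c'·Δl_i + (W_i cosα_i)·tanφ'] / Σ W_i sinα_i, with Δl_i = b_i / cosα_i.
Slice 1: Δl = 2.0/cos2.9° = 2.003 m; N'_1 = 31·cos2.9° = 31.0; c'Δl = 0.60; W sinα = 1.6
Slice 2: Δl = 2.4/cos23.7° = 2.621 m; N'_2 = 90·cos23.7° = 82.4; c'Δl = 0.79; W sinα = 36.2
Slice 3: Δl = 2.0/cos49.0° = 3.049 m; N'_3 = 66·cos49.0° = 43.3; c'Δl = 0.91; W sinα = 49.8
Σc'Δl = 2.3 kN/m; ΣN' = 156.7 kN/m; ΣW sinα = 87.6 kN/m
Resisting = 2.3 + 156.7·tan33.5° = 2.3 + 103.7 = 106.0 kN/m
FS = 106.0 / 87.6 = 1.211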